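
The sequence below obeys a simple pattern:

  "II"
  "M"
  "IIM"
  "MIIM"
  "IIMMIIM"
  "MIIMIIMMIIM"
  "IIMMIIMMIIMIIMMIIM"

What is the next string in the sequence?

MIIMIIMMIIMIIMMIIMMIIMIIMMIIM

This is a Fibonacci-style word recurrence s(k) = s(k−2)·s(k−1): e.g. II·M = IIM.
Continuing: MIIMIIMMIIM · IIMMIIMMIIMIIMMIIM gives term 8.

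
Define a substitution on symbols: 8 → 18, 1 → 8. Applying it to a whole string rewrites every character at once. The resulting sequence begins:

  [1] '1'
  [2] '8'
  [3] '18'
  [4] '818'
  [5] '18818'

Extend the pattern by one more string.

Apply φ to 18818 symbol by symbol: 1→8, 8→18, 8→18, 1→8, 8→18; joined: 8 18 18 8 18.

81818818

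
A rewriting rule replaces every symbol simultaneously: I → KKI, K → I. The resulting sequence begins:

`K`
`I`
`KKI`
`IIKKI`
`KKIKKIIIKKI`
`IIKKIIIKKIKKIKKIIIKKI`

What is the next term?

φ(IIKKIIIKKIKKIKKIIIKKI) expands symbol-by-symbol to KKI KKI I I KKI KKI KKI I I KKI I I KKI I I KKI KKI KKI I I KKI; joining the 21 pieces gives the next term.

KKIKKIIIKKIKKIKKIIIKKIIIKKIIIKKIKKIKKIIIKKI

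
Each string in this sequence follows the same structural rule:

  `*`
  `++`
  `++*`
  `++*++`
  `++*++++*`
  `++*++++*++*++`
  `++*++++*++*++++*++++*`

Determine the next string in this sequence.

++*++++*++*++++*++++*++*++++*++*++

This is a Fibonacci-style word recurrence s(k) = s(k−1)·s(k−2): e.g. ++·* = ++*.
The next term joins ++*++++*++*++++*++++* and ++*++++*++*++.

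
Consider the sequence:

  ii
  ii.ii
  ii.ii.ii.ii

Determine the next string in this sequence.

ii.ii.ii.ii.ii.ii.ii.ii

Every step duplicates the string with '.' between the halves.
One more doubling of ii.ii.ii.ii gives the answer.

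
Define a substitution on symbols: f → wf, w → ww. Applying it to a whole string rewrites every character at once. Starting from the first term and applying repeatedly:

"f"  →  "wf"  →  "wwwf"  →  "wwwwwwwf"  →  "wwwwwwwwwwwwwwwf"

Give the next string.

φ(wwwwwwwwwwwwwwwf) expands symbol-by-symbol to ww ww ww ww ww ww ww ww ww ww ww ww ww ww ww wf; joining the 16 pieces gives the next term.

wwwwwwwwwwwwwwwwwwwwwwwwwwwwwwwf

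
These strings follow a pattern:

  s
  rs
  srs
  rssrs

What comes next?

srsrssrs

From term 3 onward, concatenate the second-to-last term with the last: s·rs = srs, rs·srs = rssrs, …
So term 5 is srs·rssrs.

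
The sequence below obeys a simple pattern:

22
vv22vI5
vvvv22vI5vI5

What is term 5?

vvvvvvvv22vI5vI5vI5vI5

Every step adds vv to the front and vI5 to the end of the previous string.
From vvvv22vI5vI5, 2 further steps: vvvv22vI5vI5 → vvvvvv22vI5vI5vI5 → (answer).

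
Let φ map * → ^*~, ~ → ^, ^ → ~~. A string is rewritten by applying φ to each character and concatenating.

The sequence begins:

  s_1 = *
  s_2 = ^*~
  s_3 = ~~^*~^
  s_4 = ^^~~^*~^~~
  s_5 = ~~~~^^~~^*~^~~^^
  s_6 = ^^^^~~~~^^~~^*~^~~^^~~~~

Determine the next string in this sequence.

Applying the rule to each of the 24 symbols of ^^^^~~~~^^~~^*~^~~^^~~~~ gives the pieces ~~ ~~ ~~ ~~ ^ ^ ^ ^ ~~ ~~ ^ ^ ~~ ^*~ ^ ~~ ^ ^ ~~ ~~ ^ ^ ^ ^, which concatenate to the answer.

~~~~~~~~^^^^~~~~^^~~^*~^~~^^~~~~^^^^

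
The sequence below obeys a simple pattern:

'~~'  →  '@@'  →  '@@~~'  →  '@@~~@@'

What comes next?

From term 3 onward, concatenate the last term with the second-to-last: @@·~~ = @@~~, @@~~·@@ = @@~~@@, …
Continuing: @@~~@@ · @@~~ gives term 5.

@@~~@@@@~~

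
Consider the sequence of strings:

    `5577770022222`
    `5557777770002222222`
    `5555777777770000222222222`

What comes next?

Reading off run lengths: 5 runs 2, 3, 4; 7 runs 4, 6, 8; 0 runs 2, 3, 4; 2 runs 5, 7, 9 — each is linear in n, where the shown terms are n = 2, 3, 4.
At n = 5 the blocks have lengths 5, 10, 5, 11.

5555577777777770000022222222222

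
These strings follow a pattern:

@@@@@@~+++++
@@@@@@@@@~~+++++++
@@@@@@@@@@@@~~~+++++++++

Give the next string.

@@@@@@@@@@@@@@@~~~~+++++++++++

Each string has the form @^{3n} ~^{n-1} +^{2n+1}, where the shown terms are n = 2, 3, 4.
Setting n = 5 gives 15, 4, 11 characters in each block.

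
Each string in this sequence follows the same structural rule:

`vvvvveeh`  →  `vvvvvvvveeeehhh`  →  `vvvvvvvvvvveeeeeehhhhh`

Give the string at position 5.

Reading off run lengths: v runs 5, 8, 11; e runs 2, 4, 6; h runs 1, 3, 5 — each is linear in n (n = 1, 2, …).
At n = 5 the blocks have lengths 17, 10, 9.

vvvvvvvvvvvvvvvvveeeeeeeeeehhhhhhhhh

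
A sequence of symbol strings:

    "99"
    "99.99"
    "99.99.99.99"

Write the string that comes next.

Each string is two copies of the previous one joined by '.'.
Doubling 99.99.99.99 with '.' between the halves:

99.99.99.99.99.99.99.99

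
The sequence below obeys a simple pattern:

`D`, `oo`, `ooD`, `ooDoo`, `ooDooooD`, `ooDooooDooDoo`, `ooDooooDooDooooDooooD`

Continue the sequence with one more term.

ooDooooDooDooooDooooDooDooooDooDoo

This is a Fibonacci-style word recurrence s(k) = s(k−1)·s(k−2): e.g. oo·D = ooD.
Continuing: ooDooooDooDooooDooooD · ooDooooDooDoo gives term 8.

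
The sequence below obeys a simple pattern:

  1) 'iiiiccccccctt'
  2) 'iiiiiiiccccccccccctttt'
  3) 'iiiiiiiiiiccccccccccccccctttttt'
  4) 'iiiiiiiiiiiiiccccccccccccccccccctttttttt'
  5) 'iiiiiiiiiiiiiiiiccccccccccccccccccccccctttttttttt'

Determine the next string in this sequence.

Reading off run lengths: i runs 4, 7, 10, 13, 16; c runs 7, 11, 15, 19, 23; t runs 2, 4, 6, 8, 10 — each is linear in n (n = 1, 2, …).
At n = 6 the blocks have lengths 19, 27, 12.

iiiiiiiiiiiiiiiiiiiccccccccccccccccccccccccccctttttttttttt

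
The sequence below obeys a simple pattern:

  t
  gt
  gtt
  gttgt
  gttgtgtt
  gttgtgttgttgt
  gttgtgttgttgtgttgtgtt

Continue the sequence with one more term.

From term 3 onward, concatenate the last term with the second-to-last: gt·t = gtt, gtt·gt = gttgt, …
Continuing: gttgtgttgttgtgttgtgtt · gttgtgttgttgt gives term 8.

gttgtgttgttgtgttgtgttgttgtgttgttgt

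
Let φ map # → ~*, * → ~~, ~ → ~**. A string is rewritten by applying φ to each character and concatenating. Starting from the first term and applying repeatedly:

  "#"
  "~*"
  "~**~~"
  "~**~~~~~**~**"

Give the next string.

Rewriting the 13 symbols of ~**~~~~~**~** one by one yields ~** ~~ ~~ ~** ~** ~** ~** ~** ~~ ~~ ~** ~~ ~~; concatenated:

~**~~~~~**~**~**~**~**~~~~~**~~~~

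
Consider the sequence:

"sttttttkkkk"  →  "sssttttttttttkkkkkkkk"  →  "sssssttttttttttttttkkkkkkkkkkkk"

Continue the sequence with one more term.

The n-th term is 2n-1 s's then 4n+2 t's then 4n k's (n = 1, 2, …).
Setting n = 4 gives 7, 18, 16 characters in each block.

sssssssttttttttttttttttttkkkkkkkkkkkkkkkk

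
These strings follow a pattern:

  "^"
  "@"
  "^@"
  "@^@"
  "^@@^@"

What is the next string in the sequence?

Each term (from the third on) is the two preceding terms concatenated in order: term 3 = ^·@ = ^@.
The next term joins @^@ and ^@@^@.

@^@^@@^@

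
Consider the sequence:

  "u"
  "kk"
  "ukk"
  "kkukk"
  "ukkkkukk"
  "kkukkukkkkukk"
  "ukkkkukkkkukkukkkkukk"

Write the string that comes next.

kkukkukkkkukkukkkkukkkkukkukkkkukk

This is a Fibonacci-style word recurrence s(k) = s(k−2)·s(k−1): e.g. u·kk = ukk.
The next term joins kkukkukkkkukk and ukkkkukkkkukkukkkkukk.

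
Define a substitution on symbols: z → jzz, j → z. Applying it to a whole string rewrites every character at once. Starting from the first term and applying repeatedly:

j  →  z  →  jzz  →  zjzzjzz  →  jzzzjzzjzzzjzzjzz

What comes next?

zjzzjzzjzzzjzzjzzzjzzjzzjzzzjzzjzzzjzzjzz

Replace each of the 17 characters of jzzzjzzjzzzjzzjzz in place — z jzz jzz jzz z jzz jzz z jzz jzz jzz z jzz jzz z jzz jzz — and concatenate.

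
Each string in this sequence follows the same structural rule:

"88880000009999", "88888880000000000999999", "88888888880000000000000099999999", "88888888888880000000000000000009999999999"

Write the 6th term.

88888888888888888880000000000000000000000000099999999999999

Each string has the form 8^{3n+1} 0^{4n+2} 9^{2n+2} (n = 1, 2, …).
Setting n = 6 gives 19, 26, 14 characters in each block.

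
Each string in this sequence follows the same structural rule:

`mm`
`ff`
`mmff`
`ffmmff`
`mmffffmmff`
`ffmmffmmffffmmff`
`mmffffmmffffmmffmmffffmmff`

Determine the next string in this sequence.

Each term (from the third on) is the two preceding terms concatenated in order: term 3 = mm·ff = mmff.
Continuing: ffmmffmmffffmmff · mmffffmmffffmmffmmffffmmff gives term 8.

ffmmffmmffffmmffmmffffmmffffmmffmmffffmmff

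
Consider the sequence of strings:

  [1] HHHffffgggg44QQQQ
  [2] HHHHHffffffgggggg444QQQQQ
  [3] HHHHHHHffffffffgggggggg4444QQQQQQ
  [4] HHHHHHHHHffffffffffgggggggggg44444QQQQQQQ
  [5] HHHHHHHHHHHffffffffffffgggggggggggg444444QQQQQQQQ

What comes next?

Term n consists of 2n-1 H's, followed by 2n f's, followed by 2n g's, followed by n 4's, followed by n+2 Q's, where the shown terms are n = 2, 3, 4, 5, 6.
At n = 7 the blocks have lengths 13, 14, 14, 7, 9.

HHHHHHHHHHHHHffffffffffffffgggggggggggggg4444444QQQQQQQQQ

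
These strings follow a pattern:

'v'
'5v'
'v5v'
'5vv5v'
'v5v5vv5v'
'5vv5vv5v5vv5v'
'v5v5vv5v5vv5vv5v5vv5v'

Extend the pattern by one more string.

5vv5vv5v5vv5vv5v5vv5v5vv5vv5v5vv5v

Each term (from the third on) is the two preceding terms concatenated in order: term 3 = v·5v = v5v.
So term 8 is 5vv5vv5v5vv5v·v5v5vv5v5vv5vv5v5vv5v.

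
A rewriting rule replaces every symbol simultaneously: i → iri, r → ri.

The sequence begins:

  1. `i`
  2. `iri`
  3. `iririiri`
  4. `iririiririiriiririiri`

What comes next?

Rewriting the 21 symbols of iririiririiriiririiri one by one yields iri ri iri ri iri iri ri iri ri iri iri ri iri iri ri iri ri iri iri ri iri; concatenated:

iririiririiriiririiririiriiririiriiririiririiriiririiri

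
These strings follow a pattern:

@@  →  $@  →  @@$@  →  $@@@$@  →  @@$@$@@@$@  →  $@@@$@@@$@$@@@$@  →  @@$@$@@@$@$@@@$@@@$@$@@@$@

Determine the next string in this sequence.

$@@@$@@@$@$@@@$@@@$@$@@@$@$@@@$@@@$@$@@@$@

Each term (from the third on) is the two preceding terms concatenated in order: term 3 = @@·$@ = @@$@.
So term 8 is $@@@$@@@$@$@@@$@·@@$@$@@@$@$@@@$@@@$@$@@@$@.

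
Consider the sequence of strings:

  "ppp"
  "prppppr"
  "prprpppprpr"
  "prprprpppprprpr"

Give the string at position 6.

prprprprprpppprprprprpr

Each term wraps the previous one in pr on the left and pr on the right.
From prprprpppprprpr, 2 further steps: prprprpppprprpr → prprprprpppprprprpr → (answer).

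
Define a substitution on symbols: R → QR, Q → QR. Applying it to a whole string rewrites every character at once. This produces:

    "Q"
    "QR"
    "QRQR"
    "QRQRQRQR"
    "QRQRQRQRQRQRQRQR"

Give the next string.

QRQRQRQRQRQRQRQRQRQRQRQRQRQRQRQR

Applying the rule to each of the 16 symbols of QRQRQRQRQRQRQRQR gives the pieces QR QR QR QR QR QR QR QR QR QR QR QR QR QR QR QR, which concatenate to the answer.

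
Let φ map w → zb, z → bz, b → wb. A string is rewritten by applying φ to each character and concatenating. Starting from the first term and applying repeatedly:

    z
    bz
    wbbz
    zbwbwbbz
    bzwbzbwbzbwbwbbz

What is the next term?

wbbzzbwbbzwbzbwbbzwbzbwbzbwbwbbz

φ(bzwbzbwbzbwbwbbz) expands symbol-by-symbol to wb bz zb wb bz wb zb wb bz wb zb wb zb wb wb bz; joining the 16 pieces gives the next term.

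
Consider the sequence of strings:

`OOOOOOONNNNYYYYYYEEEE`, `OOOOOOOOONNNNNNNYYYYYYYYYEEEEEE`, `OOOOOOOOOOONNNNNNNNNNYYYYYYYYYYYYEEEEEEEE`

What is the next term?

Each string has the form O^{2n+3} N^{3n-2} Y^{3n} E^{2n}, where the shown terms are n = 2, 3, 4.
At n = 5 the blocks have lengths 13, 13, 15, 10.

OOOOOOOOOOOOONNNNNNNNNNNNNYYYYYYYYYYYYYYYEEEEEEEEEE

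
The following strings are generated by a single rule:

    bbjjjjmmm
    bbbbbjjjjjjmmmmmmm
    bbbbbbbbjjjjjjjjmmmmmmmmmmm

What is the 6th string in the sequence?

bbbbbbbbbbbbbbbbbjjjjjjjjjjjjjjmmmmmmmmmmmmmmmmmmmmmmm

Term n consists of 3n-1 b's, followed by 2n+2 j's, followed by 4n-1 m's (n = 1, 2, …).
For term 6, n = 6, so the run lengths are 17, 14, 23.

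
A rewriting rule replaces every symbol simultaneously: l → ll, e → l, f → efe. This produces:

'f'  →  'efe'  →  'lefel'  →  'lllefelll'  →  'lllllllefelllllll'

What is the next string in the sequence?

lllllllllllllllefelllllllllllllll

Replace each of the 17 characters of lllllllefelllllll in place — ll ll ll ll ll ll ll l efe l ll ll ll ll ll ll ll — and concatenate.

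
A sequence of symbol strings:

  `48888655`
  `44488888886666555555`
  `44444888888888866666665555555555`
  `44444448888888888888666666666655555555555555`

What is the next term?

44444444488888888888888886666666666666555555555555555555

Reading off run lengths: 4 runs 1, 3, 5, 7; 8 runs 4, 7, 10, 13; 6 runs 1, 4, 7, 10; 5 runs 2, 6, 10, 14 — each is linear in n (n = 1, 2, …).
At n = 5 the blocks have lengths 9, 16, 13, 18.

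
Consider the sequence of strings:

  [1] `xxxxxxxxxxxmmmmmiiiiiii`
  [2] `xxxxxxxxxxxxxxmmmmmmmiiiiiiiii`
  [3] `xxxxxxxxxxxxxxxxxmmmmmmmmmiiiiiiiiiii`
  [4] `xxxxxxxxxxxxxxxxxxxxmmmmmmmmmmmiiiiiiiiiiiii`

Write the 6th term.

xxxxxxxxxxxxxxxxxxxxxxxxxxmmmmmmmmmmmmmmmiiiiiiiiiiiiiiiii

Reading off run lengths: x runs 11, 14, 17, 20; m runs 5, 7, 9, 11; i runs 7, 9, 11, 13 — each is linear in n, where the shown terms are n = 3, 4, 5, 6.
Setting n = 8 gives 26, 15, 17 characters in each block.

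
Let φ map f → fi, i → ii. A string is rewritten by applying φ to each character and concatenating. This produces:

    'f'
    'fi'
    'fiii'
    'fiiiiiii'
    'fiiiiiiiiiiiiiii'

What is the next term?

fiiiiiiiiiiiiiiiiiiiiiiiiiiiiiii

φ(fiiiiiiiiiiiiiii) expands symbol-by-symbol to fi ii ii ii ii ii ii ii ii ii ii ii ii ii ii ii; joining the 16 pieces gives the next term.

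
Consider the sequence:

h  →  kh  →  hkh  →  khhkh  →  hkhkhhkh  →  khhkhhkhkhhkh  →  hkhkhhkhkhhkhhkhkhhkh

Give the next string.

Each term (from the third on) is the two preceding terms concatenated in order: term 3 = h·kh = hkh.
The next term joins khhkhhkhkhhkh and hkhkhhkhkhhkhhkhkhhkh.

khhkhhkhkhhkhhkhkhhkhkhhkhhkhkhhkh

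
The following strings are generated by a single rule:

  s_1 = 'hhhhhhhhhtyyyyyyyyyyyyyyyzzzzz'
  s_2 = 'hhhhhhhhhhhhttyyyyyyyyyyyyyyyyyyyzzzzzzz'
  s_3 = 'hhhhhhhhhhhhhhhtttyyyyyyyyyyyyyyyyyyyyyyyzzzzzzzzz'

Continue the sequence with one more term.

Reading off run lengths: h runs 9, 12, 15; t runs 1, 2, 3; y runs 15, 19, 23; z runs 5, 7, 9 — each is linear in n, where the shown terms are n = 3, 4, 5.
Setting n = 6 gives 18, 4, 27, 11 characters in each block.

hhhhhhhhhhhhhhhhhhttttyyyyyyyyyyyyyyyyyyyyyyyyyyyzzzzzzzzzzz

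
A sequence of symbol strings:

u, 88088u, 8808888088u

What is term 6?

8808888088880888808888088u

Each term is the previous one with 88088 prepended.
From 8808888088u, 3 further steps: 8808888088u → 880888808888088u → 88088880888808888088u → (answer).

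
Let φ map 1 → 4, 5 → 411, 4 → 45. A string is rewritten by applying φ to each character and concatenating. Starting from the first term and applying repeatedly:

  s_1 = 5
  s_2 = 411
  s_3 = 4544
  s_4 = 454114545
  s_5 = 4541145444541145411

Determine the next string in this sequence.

454114544454114545454114544454114544

Applying the rule to each of the 19 symbols of 4541145444541145411 gives the pieces 45 411 45 4 4 45 411 45 45 45 411 45 4 4 45 411 45 4 4, which concatenate to the answer.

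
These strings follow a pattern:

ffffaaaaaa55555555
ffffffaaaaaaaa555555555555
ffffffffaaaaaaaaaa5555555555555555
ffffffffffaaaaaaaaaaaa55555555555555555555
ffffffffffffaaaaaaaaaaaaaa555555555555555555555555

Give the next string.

Term n consists of 2n f's, followed by 2n+2 a's, followed by 4n 5's, where the shown terms are n = 2, 3, 4, 5, 6.
Setting n = 7 gives 14, 16, 28 characters in each block.

ffffffffffffffaaaaaaaaaaaaaaaa5555555555555555555555555555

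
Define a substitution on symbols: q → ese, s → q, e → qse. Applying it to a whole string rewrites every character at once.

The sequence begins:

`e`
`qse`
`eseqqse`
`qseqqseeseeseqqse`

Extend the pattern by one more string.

Rewriting the 17 symbols of qseqqseeseeseqqse one by one yields ese q qse ese ese q qse qse q qse qse q qse ese ese q qse; concatenated:

eseqqseeseeseqqseqseqqseqseqqseeseeseqqse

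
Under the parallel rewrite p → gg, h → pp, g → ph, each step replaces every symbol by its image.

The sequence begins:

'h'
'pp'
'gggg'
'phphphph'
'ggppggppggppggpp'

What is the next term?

phphggggphphggggphphggggphphgggg

φ(ggppggppggppggpp) expands symbol-by-symbol to ph ph gg gg ph ph gg gg ph ph gg gg ph ph gg gg; joining the 16 pieces gives the next term.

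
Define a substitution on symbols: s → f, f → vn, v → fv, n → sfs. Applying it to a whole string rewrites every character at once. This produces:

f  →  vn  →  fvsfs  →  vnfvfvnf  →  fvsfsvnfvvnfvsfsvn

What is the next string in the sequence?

vnfvfvnffvsfsvnfvfvsfsvnfvfvnffvsfs

φ(fvsfsvnfvvnfvsfsvn) expands symbol-by-symbol to vn fv f vn f fv sfs vn fv fv sfs vn fv f vn f fv sfs; joining the 18 pieces gives the next term.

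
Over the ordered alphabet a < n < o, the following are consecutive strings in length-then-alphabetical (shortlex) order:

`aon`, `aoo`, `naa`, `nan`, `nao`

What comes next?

The successor of nao increments the rightmost position that isn't already o and resets every position after it to a.

nna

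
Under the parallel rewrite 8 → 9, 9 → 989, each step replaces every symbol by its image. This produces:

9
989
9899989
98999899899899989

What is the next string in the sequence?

Replace each of the 17 characters of 98999899899899989 in place — 989 9 989 989 989 9 989 989 9 989 989 9 989 989 989 9 989 — and concatenate.

98999899899899989989998998999899899899989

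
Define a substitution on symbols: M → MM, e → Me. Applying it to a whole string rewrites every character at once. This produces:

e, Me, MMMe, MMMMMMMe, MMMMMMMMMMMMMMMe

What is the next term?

Rewriting the 16 symbols of MMMMMMMMMMMMMMMe one by one yields MM MM MM MM MM MM MM MM MM MM MM MM MM MM MM Me; concatenated:

MMMMMMMMMMMMMMMMMMMMMMMMMMMMMMMe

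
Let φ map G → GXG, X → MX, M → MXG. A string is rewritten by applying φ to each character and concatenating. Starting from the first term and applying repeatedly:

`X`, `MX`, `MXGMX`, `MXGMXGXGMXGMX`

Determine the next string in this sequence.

MXGMXGXGMXGMXGXGMXGXGMXGMXGXGMXGMX

φ(MXGMXGXGMXGMX) expands symbol-by-symbol to MXG MX GXG MXG MX GXG MX GXG MXG MX GXG MXG MX; joining the 13 pieces gives the next term.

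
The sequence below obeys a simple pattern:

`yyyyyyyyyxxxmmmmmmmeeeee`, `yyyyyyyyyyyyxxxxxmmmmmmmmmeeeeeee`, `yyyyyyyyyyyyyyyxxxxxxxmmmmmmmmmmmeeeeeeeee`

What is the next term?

The n-th term is 3n+3 y's then 2n-1 x's then 2n+3 m's then 2n+1 e's, where the shown terms are n = 2, 3, 4.
At n = 5 the blocks have lengths 18, 9, 13, 11.

yyyyyyyyyyyyyyyyyyxxxxxxxxxmmmmmmmmmmmmmeeeeeeeeeee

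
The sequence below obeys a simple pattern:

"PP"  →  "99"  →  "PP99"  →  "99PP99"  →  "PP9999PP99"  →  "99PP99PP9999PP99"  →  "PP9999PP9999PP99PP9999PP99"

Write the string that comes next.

Each term (from the third on) is the two preceding terms concatenated in order: term 3 = PP·99 = PP99.
The next term joins 99PP99PP9999PP99 and PP9999PP9999PP99PP9999PP99.

99PP99PP9999PP99PP9999PP9999PP99PP9999PP99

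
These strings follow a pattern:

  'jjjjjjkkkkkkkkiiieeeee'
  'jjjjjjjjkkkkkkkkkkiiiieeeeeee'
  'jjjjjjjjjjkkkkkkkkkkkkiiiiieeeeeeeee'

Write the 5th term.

jjjjjjjjjjjjjjkkkkkkkkkkkkkkkkiiiiiiieeeeeeeeeeeee

The n-th term is 2n j's then 2n+2 k's then n i's then 2n-1 e's, where the shown terms are n = 3, 4, 5.
Setting n = 7 gives 14, 16, 7, 13 characters in each block.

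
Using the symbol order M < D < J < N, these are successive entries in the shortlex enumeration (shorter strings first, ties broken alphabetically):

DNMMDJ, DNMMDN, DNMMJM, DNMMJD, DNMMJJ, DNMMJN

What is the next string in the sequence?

Treat DNMMJN as a base-4 numeral over the given alphabet and add one, carrying through any trailing N's.

DNMMNM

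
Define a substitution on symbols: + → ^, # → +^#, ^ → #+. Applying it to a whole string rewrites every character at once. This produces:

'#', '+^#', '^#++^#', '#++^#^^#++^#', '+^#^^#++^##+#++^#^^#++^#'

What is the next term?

^#++^##+#++^#^^#++^#+^#^+^#^^#++^##+#++^#^^#++^#

Replace each of the 24 characters of +^#^^#++^##+#++^#^^#++^# in place — ^ #+ +^# #+ #+ +^# ^ ^ #+ +^# +^# ^ +^# ^ ^ #+ +^# #+ #+ +^# ^ ^ #+ +^# — and concatenate.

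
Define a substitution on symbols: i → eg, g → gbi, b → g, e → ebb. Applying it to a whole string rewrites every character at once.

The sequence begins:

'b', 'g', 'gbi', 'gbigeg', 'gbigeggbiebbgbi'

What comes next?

Rewriting the 15 symbols of gbigeggbiebbgbi one by one yields gbi g eg gbi ebb gbi gbi g eg ebb g g gbi g eg; concatenated:

gbigeggbiebbgbigbigegebbgggbigeg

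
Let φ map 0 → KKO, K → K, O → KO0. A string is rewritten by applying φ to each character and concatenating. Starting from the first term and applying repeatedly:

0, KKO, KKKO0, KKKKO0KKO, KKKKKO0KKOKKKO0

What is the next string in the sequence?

KKKKKKO0KKOKKKO0KKKKO0KKO

φ(KKKKKO0KKOKKKO0) expands symbol-by-symbol to K K K K K KO0 KKO K K KO0 K K K KO0 KKO; joining the 15 pieces gives the next term.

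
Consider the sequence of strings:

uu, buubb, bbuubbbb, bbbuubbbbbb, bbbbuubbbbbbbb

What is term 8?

bbbbbbbuubbbbbbbbbbbbbb

Each term wraps the previous one in b on the left and bb on the right.
From bbbbuubbbbbbbb, 3 further steps: bbbbuubbbbbbbb → bbbbbuubbbbbbbbbb → bbbbbbuubbbbbbbbbbbb → (answer).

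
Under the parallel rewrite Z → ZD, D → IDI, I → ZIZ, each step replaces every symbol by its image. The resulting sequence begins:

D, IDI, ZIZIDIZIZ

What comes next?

ZDZIZZDZIZIDIZIZZDZIZZD

Apply φ to ZIZIDIZIZ symbol by symbol: Z→ZD, I→ZIZ, Z→ZD, I→ZIZ, D→IDI, I→ZIZ, Z→ZD, I→ZIZ, Z→ZD; joined: ZD ZIZ ZD ZIZ IDI ZIZ ZD ZIZ ZD.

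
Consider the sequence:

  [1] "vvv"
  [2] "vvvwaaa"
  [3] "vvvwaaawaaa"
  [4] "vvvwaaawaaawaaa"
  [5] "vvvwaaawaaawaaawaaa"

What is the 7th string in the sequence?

Every step adds waaa to the end: s(k+1) = s(k)·waaa.
From vvvwaaawaaawaaawaaa, 2 further steps: vvvwaaawaaawaaawaaa → vvvwaaawaaawaaawaaawaaa → (answer).

vvvwaaawaaawaaawaaawaaawaaa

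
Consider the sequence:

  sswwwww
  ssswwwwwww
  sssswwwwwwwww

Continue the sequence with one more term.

The n-th term is n s's then 2n+1 w's, where the shown terms are n = 2, 3, 4.
For the next term, n = 5, so the run lengths are 5, 11.

ssssswwwwwwwwwww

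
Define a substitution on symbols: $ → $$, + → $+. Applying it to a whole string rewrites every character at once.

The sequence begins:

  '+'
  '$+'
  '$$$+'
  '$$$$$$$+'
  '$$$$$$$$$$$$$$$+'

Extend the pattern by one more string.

$$$$$$$$$$$$$$$$$$$$$$$$$$$$$$$+

φ($$$$$$$$$$$$$$$+) expands symbol-by-symbol to $$ $$ $$ $$ $$ $$ $$ $$ $$ $$ $$ $$ $$ $$ $$ $+; joining the 16 pieces gives the next term.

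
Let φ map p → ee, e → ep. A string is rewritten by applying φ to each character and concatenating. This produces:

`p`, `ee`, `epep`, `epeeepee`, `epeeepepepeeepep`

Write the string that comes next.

Rewriting the 16 symbols of epeeepepepeeepep one by one yields ep ee ep ep ep ee ep ee ep ee ep ep ep ee ep ee; concatenated:

epeeepepepeeepeeepeeepepepeeepee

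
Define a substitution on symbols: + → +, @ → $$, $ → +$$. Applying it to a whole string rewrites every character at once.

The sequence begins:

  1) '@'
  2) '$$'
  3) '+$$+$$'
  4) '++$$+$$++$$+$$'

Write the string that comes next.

Rewriting the 14 symbols of ++$$+$$++$$+$$ one by one yields + + +$$ +$$ + +$$ +$$ + + +$$ +$$ + +$$ +$$; concatenated:

+++$$+$$++$$+$$+++$$+$$++$$+$$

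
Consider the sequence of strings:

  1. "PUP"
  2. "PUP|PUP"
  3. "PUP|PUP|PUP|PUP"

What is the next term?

s(k+1) = s(k)·|·s(k) — each term doubles the last with '|' between the halves.
So the next term is two copies of PUP|PUP|PUP|PUP with '|' between the halves.

PUP|PUP|PUP|PUP|PUP|PUP|PUP|PUP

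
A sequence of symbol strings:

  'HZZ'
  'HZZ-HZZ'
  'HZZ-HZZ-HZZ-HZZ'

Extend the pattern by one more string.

Each string is two copies of the previous one joined by '-'.
So the next term is two copies of HZZ-HZZ-HZZ-HZZ with '-' between the halves.

HZZ-HZZ-HZZ-HZZ-HZZ-HZZ-HZZ-HZZ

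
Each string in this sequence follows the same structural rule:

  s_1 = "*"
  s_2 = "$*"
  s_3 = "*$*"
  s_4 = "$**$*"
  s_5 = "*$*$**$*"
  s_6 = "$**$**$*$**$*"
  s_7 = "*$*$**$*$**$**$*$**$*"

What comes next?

$**$**$*$**$**$*$**$*$**$**$*$**$*

From term 3 onward, concatenate the second-to-last term with the last: *·$* = *$*, $*·*$* = $**$*, …
Continuing: $**$**$*$**$* · *$*$**$*$**$**$*$**$* gives term 8.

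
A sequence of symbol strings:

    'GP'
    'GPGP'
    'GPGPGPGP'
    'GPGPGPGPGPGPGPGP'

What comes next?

Every step duplicates the string.
One more doubling of GPGPGPGPGPGPGPGP gives the answer.

GPGPGPGPGPGPGPGPGPGPGPGPGPGPGPGP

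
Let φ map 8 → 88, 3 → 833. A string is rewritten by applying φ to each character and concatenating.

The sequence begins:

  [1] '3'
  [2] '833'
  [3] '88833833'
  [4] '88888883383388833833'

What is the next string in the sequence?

Rewriting the 20 symbols of 88888883383388833833 one by one yields 88 88 88 88 88 88 88 833 833 88 833 833 88 88 88 833 833 88 833 833; concatenated:

888888888888888338338883383388888883383388833833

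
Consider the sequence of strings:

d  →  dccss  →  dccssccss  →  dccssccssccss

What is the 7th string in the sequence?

dccssccssccssccssccssccss

Each term is the previous one with ccss appended.
From dccssccssccss, 3 further steps: dccssccssccss → dccssccssccssccss → dccssccssccssccssccss → (answer).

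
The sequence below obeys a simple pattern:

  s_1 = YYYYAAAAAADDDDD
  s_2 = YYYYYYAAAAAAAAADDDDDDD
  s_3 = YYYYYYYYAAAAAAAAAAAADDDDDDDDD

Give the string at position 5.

YYYYYYYYYYYYAAAAAAAAAAAAAAAAAADDDDDDDDDDDDD

Each string has the form Y^{2n} A^{3n} D^{2n+1}, where the shown terms are n = 2, 3, 4.
Setting n = 6 gives 12, 18, 13 characters in each block.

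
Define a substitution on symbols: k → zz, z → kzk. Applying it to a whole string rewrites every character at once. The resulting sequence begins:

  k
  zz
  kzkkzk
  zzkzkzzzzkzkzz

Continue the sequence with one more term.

Rewriting the 14 symbols of zzkzkzzzzkzkzz one by one yields kzk kzk zz kzk zz kzk kzk kzk kzk zz kzk zz kzk kzk; concatenated:

kzkkzkzzkzkzzkzkkzkkzkkzkzzkzkzzkzkkzk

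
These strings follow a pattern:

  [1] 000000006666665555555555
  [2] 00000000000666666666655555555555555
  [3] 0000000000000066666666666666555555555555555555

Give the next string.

Reading off run lengths: 0 runs 8, 11, 14; 6 runs 6, 10, 14; 5 runs 10, 14, 18 — each is linear in n, where the shown terms are n = 2, 3, 4.
Setting n = 5 gives 17, 18, 22 characters in each block.

000000000000000006666666666666666665555555555555555555555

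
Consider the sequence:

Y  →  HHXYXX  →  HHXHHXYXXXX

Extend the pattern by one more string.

Each term wraps the previous one in HHX on the left and XX on the right.
One more step from HHXHHXYXXXX gives the answer.

HHXHHXHHXYXXXXXX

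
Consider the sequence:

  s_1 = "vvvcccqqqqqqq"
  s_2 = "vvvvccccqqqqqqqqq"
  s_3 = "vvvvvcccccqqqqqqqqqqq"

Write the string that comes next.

Term n consists of n v's, followed by n c's, followed by 2n+1 q's, where the shown terms are n = 3, 4, 5.
Setting n = 6 gives 6, 6, 13 characters in each block.

vvvvvvccccccqqqqqqqqqqqqq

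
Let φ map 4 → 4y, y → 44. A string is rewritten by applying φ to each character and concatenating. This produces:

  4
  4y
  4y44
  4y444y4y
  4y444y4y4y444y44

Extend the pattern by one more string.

Replace each of the 16 characters of 4y444y4y4y444y44 in place — 4y 44 4y 4y 4y 44 4y 44 4y 44 4y 4y 4y 44 4y 4y — and concatenate.

4y444y4y4y444y444y444y4y4y444y4y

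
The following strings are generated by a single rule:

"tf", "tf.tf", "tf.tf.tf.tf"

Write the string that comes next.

tf.tf.tf.tf.tf.tf.tf.tf

Each string is two copies of the previous one joined by '.'.
One more doubling of tf.tf.tf.tf gives the answer.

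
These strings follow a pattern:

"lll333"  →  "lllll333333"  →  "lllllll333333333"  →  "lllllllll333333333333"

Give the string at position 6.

lllllllllllll333333333333333333

The n-th term is 2n+1 l's then 3n 3's (n = 1, 2, …).
For term 6, n = 6, so the run lengths are 13, 18.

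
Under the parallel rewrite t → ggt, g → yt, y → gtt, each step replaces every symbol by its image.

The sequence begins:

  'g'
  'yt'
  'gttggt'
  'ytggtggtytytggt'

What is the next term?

φ(ytggtggtytytggt) expands symbol-by-symbol to gtt ggt yt yt ggt yt yt ggt gtt ggt gtt ggt yt yt ggt; joining the 15 pieces gives the next term.

gttggtytytggtytytggtgttggtgttggtytytggt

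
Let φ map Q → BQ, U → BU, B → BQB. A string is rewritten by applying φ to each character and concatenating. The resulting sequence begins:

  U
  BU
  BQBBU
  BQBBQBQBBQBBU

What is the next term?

BQBBQBQBBQBBQBQBBQBQBBQBBQBQBBQBBU

Applying the rule to each of the 13 symbols of BQBBQBQBBQBBU gives the pieces BQB BQ BQB BQB BQ BQB BQ BQB BQB BQ BQB BQB BU, which concatenate to the answer.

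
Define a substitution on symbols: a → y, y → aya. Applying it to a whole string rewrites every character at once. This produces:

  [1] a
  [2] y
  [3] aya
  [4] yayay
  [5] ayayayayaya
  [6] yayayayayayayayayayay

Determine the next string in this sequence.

Rewriting the 21 symbols of yayayayayayayayayayay one by one yields aya y aya y aya y aya y aya y aya y aya y aya y aya y aya y aya; concatenated:

ayayayayayayayayayayayayayayayayayayayayaya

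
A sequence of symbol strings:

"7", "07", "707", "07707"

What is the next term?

This is a Fibonacci-style word recurrence s(k) = s(k−2)·s(k−1): e.g. 7·07 = 707.
The next term joins 707 and 07707.

70707707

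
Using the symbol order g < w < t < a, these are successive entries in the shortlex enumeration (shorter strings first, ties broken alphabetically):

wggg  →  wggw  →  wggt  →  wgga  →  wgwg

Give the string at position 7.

wgwt

Advancing 2 positions from wgwg through wgwg → wgww reaches term 7.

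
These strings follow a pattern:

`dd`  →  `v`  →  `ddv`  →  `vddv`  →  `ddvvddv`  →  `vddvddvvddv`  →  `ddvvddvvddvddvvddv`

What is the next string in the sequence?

vddvddvvddvddvvddvvddvddvvddv

From term 3 onward, concatenate the second-to-last term with the last: dd·v = ddv, v·ddv = vddv, …
The next term joins vddvddvvddv and ddvvddvvddvddvvddv.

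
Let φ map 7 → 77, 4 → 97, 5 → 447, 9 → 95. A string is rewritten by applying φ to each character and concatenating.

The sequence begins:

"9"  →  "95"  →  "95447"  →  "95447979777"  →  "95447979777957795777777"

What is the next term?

Applying the rule to each of the 23 symbols of 95447979777957795777777 gives the pieces 95 447 97 97 77 95 77 95 77 77 77 95 447 77 77 95 447 77 77 77 77 77 77, which concatenate to the answer.

9544797977795779577777795447777795447777777777777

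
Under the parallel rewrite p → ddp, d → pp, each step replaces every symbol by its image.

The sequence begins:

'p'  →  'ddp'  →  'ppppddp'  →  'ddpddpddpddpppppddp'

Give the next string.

ppppddpppppddpppppddpppppddpddpddpddpddpppppddp

φ(ddpddpddpddpppppddp) expands symbol-by-symbol to pp pp ddp pp pp ddp pp pp ddp pp pp ddp ddp ddp ddp ddp pp pp ddp; joining the 19 pieces gives the next term.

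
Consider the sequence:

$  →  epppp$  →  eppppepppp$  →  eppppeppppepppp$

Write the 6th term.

eppppeppppeppppeppppepppp$

Every step adds epppp at the front: s(k+1) = epppp·s(k).
From eppppeppppepppp$, 2 further steps: eppppeppppepppp$ → eppppeppppeppppepppp$ → (answer).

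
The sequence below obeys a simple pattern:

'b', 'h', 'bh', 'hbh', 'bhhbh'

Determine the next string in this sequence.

hbhbhhbh

This is a Fibonacci-style word recurrence s(k) = s(k−2)·s(k−1): e.g. b·h = bh.
Continuing: hbh · bhhbh gives term 6.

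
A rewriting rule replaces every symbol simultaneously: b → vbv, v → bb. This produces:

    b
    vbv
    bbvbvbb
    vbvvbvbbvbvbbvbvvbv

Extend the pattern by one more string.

Replace each of the 19 characters of vbvvbvbbvbvbbvbvvbv in place — bb vbv bb bb vbv bb vbv vbv bb vbv bb vbv vbv bb vbv bb bb vbv bb — and concatenate.

bbvbvbbbbvbvbbvbvvbvbbvbvbbvbvvbvbbvbvbbbbvbvbb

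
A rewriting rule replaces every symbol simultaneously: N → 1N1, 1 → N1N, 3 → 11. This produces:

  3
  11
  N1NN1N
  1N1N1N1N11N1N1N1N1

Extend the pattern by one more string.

Rewriting the 18 symbols of 1N1N1N1N11N1N1N1N1 one by one yields N1N 1N1 N1N 1N1 N1N 1N1 N1N 1N1 N1N N1N 1N1 N1N 1N1 N1N 1N1 N1N 1N1 N1N; concatenated:

N1N1N1N1N1N1N1N1N1N1N1N1N1NN1N1N1N1N1N1N1N1N1N1N1N1N1N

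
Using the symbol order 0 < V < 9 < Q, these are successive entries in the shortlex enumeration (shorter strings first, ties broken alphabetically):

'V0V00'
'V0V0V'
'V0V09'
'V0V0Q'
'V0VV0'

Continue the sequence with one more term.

V0VVV

Treat V0VV0 as a base-4 numeral over the given alphabet and add one, carrying through any trailing Q's.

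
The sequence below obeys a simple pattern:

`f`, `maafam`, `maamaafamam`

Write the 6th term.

Every step adds maa to the front and am to the end of the previous string.
From maamaafamam, 3 further steps: maamaafamam → maamaamaafamamam → maamaamaamaafamamamam → (answer).

maamaamaamaamaafamamamamam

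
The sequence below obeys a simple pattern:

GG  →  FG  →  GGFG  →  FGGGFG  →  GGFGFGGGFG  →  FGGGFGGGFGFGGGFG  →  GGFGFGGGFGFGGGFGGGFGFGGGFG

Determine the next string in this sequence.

FGGGFGGGFGFGGGFGGGFGFGGGFGFGGGFGGGFGFGGGFG

This is a Fibonacci-style word recurrence s(k) = s(k−2)·s(k−1): e.g. GG·FG = GGFG.
So term 8 is FGGGFGGGFGFGGGFG·GGFGFGGGFGFGGGFGGGFGFGGGFG.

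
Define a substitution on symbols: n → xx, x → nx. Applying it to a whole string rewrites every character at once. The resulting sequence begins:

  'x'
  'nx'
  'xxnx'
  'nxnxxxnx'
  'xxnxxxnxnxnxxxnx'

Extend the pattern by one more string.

Applying the rule to each of the 16 symbols of xxnxxxnxnxnxxxnx gives the pieces nx nx xx nx nx nx xx nx xx nx xx nx nx nx xx nx, which concatenate to the answer.

nxnxxxnxnxnxxxnxxxnxxxnxnxnxxxnx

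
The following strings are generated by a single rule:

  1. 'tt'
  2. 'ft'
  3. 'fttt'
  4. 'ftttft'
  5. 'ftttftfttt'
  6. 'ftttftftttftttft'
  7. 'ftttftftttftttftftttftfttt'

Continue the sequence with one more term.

From term 3 onward, concatenate the last term with the second-to-last: ft·tt = fttt, fttt·ft = ftttft, …
The next term joins ftttftftttftttftftttftfttt and ftttftftttftttft.

ftttftftttftttftftttftftttftttftftttftttft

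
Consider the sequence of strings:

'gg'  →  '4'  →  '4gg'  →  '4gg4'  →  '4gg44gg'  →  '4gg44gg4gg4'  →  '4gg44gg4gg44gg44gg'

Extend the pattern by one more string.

Each term (from the third on) is the previous term followed by the one before it: term 3 = 4·gg = 4gg.
The next term joins 4gg44gg4gg44gg44gg and 4gg44gg4gg4.

4gg44gg4gg44gg44gg4gg44gg4gg4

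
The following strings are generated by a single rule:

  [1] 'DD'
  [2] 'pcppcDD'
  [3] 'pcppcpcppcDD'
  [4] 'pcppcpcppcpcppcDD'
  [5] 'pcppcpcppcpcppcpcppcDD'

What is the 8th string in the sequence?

Every step adds pcppc at the front: s(k+1) = pcppc·s(k).
From pcppcpcppcpcppcpcppcDD, 3 further steps: pcppcpcppcpcppcpcppcDD → pcppcpcppcpcppcpcppcpcppcDD → pcppcpcppcpcppcpcppcpcppcpcppcDD → (answer).

pcppcpcppcpcppcpcppcpcppcpcppcpcppcDD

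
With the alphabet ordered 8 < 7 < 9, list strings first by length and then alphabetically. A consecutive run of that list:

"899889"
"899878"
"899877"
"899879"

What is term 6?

899897

Stepping forward 2 times from 899879: 899879 → 899898, then the target.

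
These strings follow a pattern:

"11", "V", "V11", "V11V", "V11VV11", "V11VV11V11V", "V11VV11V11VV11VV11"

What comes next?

V11VV11V11VV11VV11V11VV11V11V

Each term (from the third on) is the previous term followed by the one before it: term 3 = V·11 = V11.
Continuing: V11VV11V11VV11VV11 · V11VV11V11V gives term 8.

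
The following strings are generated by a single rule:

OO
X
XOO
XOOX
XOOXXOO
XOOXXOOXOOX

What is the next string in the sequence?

From term 3 onward, concatenate the last term with the second-to-last: X·OO = XOO, XOO·X = XOOX, …
The next term joins XOOXXOOXOOX and XOOXXOO.

XOOXXOOXOOXXOOXXOO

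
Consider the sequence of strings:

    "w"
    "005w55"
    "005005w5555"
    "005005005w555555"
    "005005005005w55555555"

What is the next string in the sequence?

005005005005005w5555555555

Each term wraps the previous one in 005 on the left and 55 on the right.
So the next term is 005·005005005005w55555555·55.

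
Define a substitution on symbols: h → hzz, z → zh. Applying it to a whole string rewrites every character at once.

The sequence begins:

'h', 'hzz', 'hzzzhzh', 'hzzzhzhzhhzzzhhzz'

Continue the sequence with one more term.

φ(hzzzhzhzhhzzzhhzz) expands symbol-by-symbol to hzz zh zh zh hzz zh hzz zh hzz hzz zh zh zh hzz hzz zh zh; joining the 17 pieces gives the next term.

hzzzhzhzhhzzzhhzzzhhzzhzzzhzhzhhzzhzzzhzh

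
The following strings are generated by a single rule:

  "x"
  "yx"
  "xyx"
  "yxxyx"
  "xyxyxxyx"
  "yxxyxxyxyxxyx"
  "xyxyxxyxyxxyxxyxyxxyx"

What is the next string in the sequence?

This is a Fibonacci-style word recurrence s(k) = s(k−2)·s(k−1): e.g. x·yx = xyx.
Continuing: yxxyxxyxyxxyx · xyxyxxyxyxxyxxyxyxxyx gives term 8.

yxxyxxyxyxxyxxyxyxxyxyxxyxxyxyxxyx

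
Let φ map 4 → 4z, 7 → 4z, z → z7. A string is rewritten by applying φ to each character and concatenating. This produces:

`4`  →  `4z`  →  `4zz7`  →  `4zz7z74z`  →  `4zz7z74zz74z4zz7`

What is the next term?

Applying the rule to each of the 16 symbols of 4zz7z74zz74z4zz7 gives the pieces 4z z7 z7 4z z7 4z 4z z7 z7 4z 4z z7 4z z7 z7 4z, which concatenate to the answer.

4zz7z74zz74z4zz7z74z4zz74zz7z74z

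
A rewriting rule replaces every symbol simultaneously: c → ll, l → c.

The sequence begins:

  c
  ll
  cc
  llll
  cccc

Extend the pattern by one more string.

llllllll

Rewriting each symbol of cccc: c→ll, c→ll, c→ll, c→ll, which concatenates to ll ll ll ll.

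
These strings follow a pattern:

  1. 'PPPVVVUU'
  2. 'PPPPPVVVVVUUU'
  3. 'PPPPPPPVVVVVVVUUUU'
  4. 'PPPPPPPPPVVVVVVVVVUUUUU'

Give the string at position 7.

The n-th term is 2n-1 P's then 2n-1 V's then n U's, where the shown terms are n = 2, 3, 4, 5.
Setting n = 8 gives 15, 15, 8 characters in each block.

PPPPPPPPPPPPPPPVVVVVVVVVVVVVVVUUUUUUUU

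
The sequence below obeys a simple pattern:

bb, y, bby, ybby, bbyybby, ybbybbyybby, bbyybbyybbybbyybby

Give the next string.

Each term (from the third on) is the two preceding terms concatenated in order: term 3 = bb·y = bby.
So term 8 is ybbybbyybby·bbyybbyybbybbyybby.

ybbybbyybbybbyybbyybbybbyybby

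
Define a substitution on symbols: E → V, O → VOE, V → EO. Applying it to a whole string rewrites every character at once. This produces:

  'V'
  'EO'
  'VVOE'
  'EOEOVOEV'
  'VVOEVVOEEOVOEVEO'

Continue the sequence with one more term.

Rewriting the 16 symbols of VVOEVVOEEOVOEVEO one by one yields EO EO VOE V EO EO VOE V V VOE EO VOE V EO V VOE; concatenated:

EOEOVOEVEOEOVOEVVVOEEOVOEVEOVVOE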